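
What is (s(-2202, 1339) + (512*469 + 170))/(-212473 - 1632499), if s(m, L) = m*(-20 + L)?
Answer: 666035/461243 ≈ 1.4440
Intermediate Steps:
(s(-2202, 1339) + (512*469 + 170))/(-212473 - 1632499) = (-2202*(-20 + 1339) + (512*469 + 170))/(-212473 - 1632499) = (-2202*1319 + (240128 + 170))/(-1844972) = (-2904438 + 240298)*(-1/1844972) = -2664140*(-1/1844972) = 666035/461243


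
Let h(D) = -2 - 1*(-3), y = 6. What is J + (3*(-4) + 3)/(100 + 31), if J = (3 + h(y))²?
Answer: 2087/131 ≈ 15.931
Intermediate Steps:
h(D) = 1 (h(D) = -2 + 3 = 1)
J = 16 (J = (3 + 1)² = 4² = 16)
J + (3*(-4) + 3)/(100 + 31) = 16 + (3*(-4) + 3)/(100 + 31) = 16 + (-12 + 3)/131 = 16 - 9*1/131 = 16 - 9/131 = 2087/131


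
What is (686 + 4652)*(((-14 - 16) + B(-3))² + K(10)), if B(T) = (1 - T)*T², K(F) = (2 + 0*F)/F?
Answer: 966178/5 ≈ 1.9324e+5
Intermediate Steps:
K(F) = 2/F (K(F) = (2 + 0)/F = 2/F)
B(T) = T²*(1 - T)
(686 + 4652)*(((-14 - 16) + B(-3))² + K(10)) = (686 + 4652)*(((-14 - 16) + (-3)²*(1 - 1*(-3)))² + 2/10) = 5338*((-30 + 9*(1 + 3))² + 2*(⅒)) = 5338*((-30 + 9*4)² + ⅕) = 5338*((-30 + 36)² + ⅕) = 5338*(6² + ⅕) = 5338*(36 + ⅕) = 5338*(181/5) = 966178/5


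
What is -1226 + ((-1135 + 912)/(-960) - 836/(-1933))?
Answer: -2273830061/1855680 ≈ -1225.3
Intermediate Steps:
-1226 + ((-1135 + 912)/(-960) - 836/(-1933)) = -1226 + (-223*(-1/960) - 836*(-1/1933)) = -1226 + (223/960 + 836/1933) = -1226 + 1233619/1855680 = -2273830061/1855680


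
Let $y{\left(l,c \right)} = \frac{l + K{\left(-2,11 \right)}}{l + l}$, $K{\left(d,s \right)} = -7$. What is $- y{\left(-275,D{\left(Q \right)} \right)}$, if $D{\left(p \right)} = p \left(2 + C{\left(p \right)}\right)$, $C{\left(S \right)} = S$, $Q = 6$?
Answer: $- \frac{141}{275} \approx -0.51273$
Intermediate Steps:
$D{\left(p \right)} = p \left(2 + p\right)$
$y{\left(l,c \right)} = \frac{-7 + l}{2 l}$ ($y{\left(l,c \right)} = \frac{l - 7}{l + l} = \frac{-7 + l}{2 l}$)
$- y{\left(-275,D{\left(Q \right)} \right)} = - \frac{-7 - 275}{2 \left(-275\right)} = - \frac{\left(-1\right) \left(-282\right)}{2 \cdot 275} = \left(-1\right) \frac{141}{275} = - \frac{141}{275}$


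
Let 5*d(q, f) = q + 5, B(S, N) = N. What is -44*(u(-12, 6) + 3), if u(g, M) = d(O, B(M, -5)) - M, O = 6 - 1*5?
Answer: 396/5 ≈ 79.200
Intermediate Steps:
O = 1 (O = 6 - 5 = 1)
d(q, f) = 1 + q/5 (d(q, f) = (q + 5)/5 = (5 + q)/5 = 1 + q/5)
u(g, M) = 6/5 - M (u(g, M) = (1 + (⅕)*1) - M = (1 + ⅕) - M = 6/5 - M)
-44*(u(-12, 6) + 3) = -44*((6/5 - 1*6) + 3) = -44*((6/5 - 6) + 3) = -44*(-24/5 + 3) = -44*(-9/5) = 396/5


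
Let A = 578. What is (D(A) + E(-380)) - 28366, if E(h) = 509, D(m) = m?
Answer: -27279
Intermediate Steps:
(D(A) + E(-380)) - 28366 = (578 + 509) - 28366 = 1087 - 28366 = -27279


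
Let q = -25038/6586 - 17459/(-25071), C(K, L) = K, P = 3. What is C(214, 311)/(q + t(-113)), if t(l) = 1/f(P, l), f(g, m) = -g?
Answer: -5889194614/94630321 ≈ -62.234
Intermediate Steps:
t(l) = -⅓ (t(l) = 1/(-1*3) = 1/(-3) = -⅓)
q = -256371362/82558803 (q = -25038*1/6586 - 17459*(-1/25071) = -12519/3293 + 17459/25071 = -256371362/82558803 ≈ -3.1053)
C(214, 311)/(q + t(-113)) = 214/(-256371362/82558803 - ⅓) = 214/(-94630321/27519601) = 214*(-27519601/94630321) = -5889194614/94630321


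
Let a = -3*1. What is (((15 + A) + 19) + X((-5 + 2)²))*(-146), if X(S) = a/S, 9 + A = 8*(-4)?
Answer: 3212/3 ≈ 1070.7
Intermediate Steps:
A = -41 (A = -9 + 8*(-4) = -9 - 32 = -41)
a = -3
X(S) = -3/S
(((15 + A) + 19) + X((-5 + 2)²))*(-146) = (((15 - 41) + 19) - 3/(-5 + 2)²)*(-146) = ((-26 + 19) - 3/((-3)²))*(-146) = (-7 - 3/9)*(-146) = (-7 - 3*⅑)*(-146) = (-7 - ⅓)*(-146) = -22/3*(-146) = 3212/3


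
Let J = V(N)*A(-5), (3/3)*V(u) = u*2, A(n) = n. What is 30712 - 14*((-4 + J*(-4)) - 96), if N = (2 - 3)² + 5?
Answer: 28752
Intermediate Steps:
N = 6 (N = (-1)² + 5 = 1 + 5 = 6)
V(u) = 2*u (V(u) = u*2 = 2*u)
J = -60 (J = (2*6)*(-5) = 12*(-5) = -60)
30712 - 14*((-4 + J*(-4)) - 96) = 30712 - 14*((-4 - 60*(-4)) - 96) = 30712 - 14*((-4 + 240) - 96) = 30712 - 14*(236 - 96) = 30712 - 14*140 = 30712 - 1*1960 = 30712 - 1960 = 28752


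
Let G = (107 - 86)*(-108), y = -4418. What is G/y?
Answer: 1134/2209 ≈ 0.51335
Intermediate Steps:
G = -2268 (G = 21*(-108) = -2268)
G/y = -2268/(-4418) = -2268*(-1/4418) = 1134/2209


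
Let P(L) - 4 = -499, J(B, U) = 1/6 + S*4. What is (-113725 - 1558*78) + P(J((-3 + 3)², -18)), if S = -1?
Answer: -235744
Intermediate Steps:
J(B, U) = -23/6 (J(B, U) = 1/6 - 1*4 = ⅙ - 4 = -23/6)
P(L) = -495 (P(L) = 4 - 499 = -495)
(-113725 - 1558*78) + P(J((-3 + 3)², -18)) = (-113725 - 1558*78) - 495 = (-113725 - 121524) - 495 = -235249 - 495 = -235744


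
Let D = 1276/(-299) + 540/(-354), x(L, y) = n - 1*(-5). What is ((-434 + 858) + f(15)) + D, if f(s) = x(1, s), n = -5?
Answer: 7377590/17641 ≈ 418.21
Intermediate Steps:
x(L, y) = 0 (x(L, y) = -5 - 1*(-5) = -5 + 5 = 0)
f(s) = 0
D = -102194/17641 (D = 1276*(-1/299) + 540*(-1/354) = -1276/299 - 90/59 = -102194/17641 ≈ -5.7930)
((-434 + 858) + f(15)) + D = ((-434 + 858) + 0) - 102194/17641 = (424 + 0) - 102194/17641 = 424 - 102194/17641 = 7377590/17641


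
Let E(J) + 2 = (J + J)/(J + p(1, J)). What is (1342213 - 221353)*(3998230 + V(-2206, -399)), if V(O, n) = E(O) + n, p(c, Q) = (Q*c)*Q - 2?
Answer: 5449159457475669000/1216057 ≈ 4.4810e+12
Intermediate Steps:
p(c, Q) = -2 + c*Q² (p(c, Q) = c*Q² - 2 = -2 + c*Q²)
E(J) = -2 + 2*J/(-2 + J + J²) (E(J) = -2 + (J + J)/(J + (-2 + 1*J²)) = -2 + (2*J)/(J + (-2 + J²)) = -2 + (2*J)/(-2 + J + J²) = -2 + 2*J/(-2 + J + J²))
V(O, n) = n + 2*(2 - O²)/(-2 + O + O²) (V(O, n) = 2*(2 - O²)/(-2 + O + O²) + n = n + 2*(2 - O²)/(-2 + O + O²))
(1342213 - 221353)*(3998230 + V(-2206, -399)) = (1342213 - 221353)*(3998230 + (4 - 2*(-2206)² - 399*(-2 - 2206 + (-2206)²))/(-2 - 2206 + (-2206)²)) = 1120860*(3998230 + (4 - 2*4866436 - 399*(-2 - 2206 + 4866436))/(-2 - 2206 + 4866436)) = 1120860*(3998230 + (4 - 9732872 - 399*4864228)/4864228) = 1120860*(3998230 + (4 - 9732872 - 1940826972)/4864228) = 1120860*(3998230 + (1/4864228)*(-1950559840)) = 1120860*(3998230 - 487639960/1216057) = 1120860*(4861587939150/1216057) = 5449159457475669000/1216057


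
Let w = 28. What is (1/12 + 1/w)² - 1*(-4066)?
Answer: 7172449/1764 ≈ 4066.0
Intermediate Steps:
(1/12 + 1/w)² - 1*(-4066) = (1/12 + 1/28)² - 1*(-4066) = (1/12 + 1/28)² + 4066 = (5/42)² + 4066 = 25/1764 + 4066 = 7172449/1764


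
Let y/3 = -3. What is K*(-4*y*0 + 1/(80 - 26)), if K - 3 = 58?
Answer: 61/54 ≈ 1.1296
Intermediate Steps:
K = 61 (K = 3 + 58 = 61)
y = -9 (y = 3*(-3) = -9)
K*(-4*y*0 + 1/(80 - 26)) = 61*(-4*(-9)*0 + 1/(80 - 26)) = 61*(36*0 + 1/54) = 61*(0 + 1/54) = 61*(1/54) = 61/54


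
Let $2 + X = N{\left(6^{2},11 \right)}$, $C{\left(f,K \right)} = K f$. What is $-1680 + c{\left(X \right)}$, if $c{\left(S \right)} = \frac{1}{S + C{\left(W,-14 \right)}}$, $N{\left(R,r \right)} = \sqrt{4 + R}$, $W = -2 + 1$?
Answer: $- \frac{43677}{26} - \frac{\sqrt{10}}{52} \approx -1679.9$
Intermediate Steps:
$W = -1$
$X = -2 + 2 \sqrt{10}$ ($X = -2 + \sqrt{4 + 6^{2}} = -2 + \sqrt{4 + 36} = -2 + \sqrt{40} = -2 + 2 \sqrt{10} \approx 4.3246$)
$c{\left(S \right)} = \frac{1}{14 + S}$ ($c{\left(S \right)} = \frac{1}{S - -14} = \frac{1}{S + 14} = \frac{1}{14 + S}$)
$-1680 + c{\left(X \right)} = -1680 + \frac{1}{14 - \left(2 - 2 \sqrt{10}\right)} = -1680 + \frac{1}{12 + 2 \sqrt{10}}$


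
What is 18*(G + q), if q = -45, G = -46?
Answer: -1638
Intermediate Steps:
18*(G + q) = 18*(-46 - 45) = 18*(-91) = -1638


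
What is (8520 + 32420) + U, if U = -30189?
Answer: 10751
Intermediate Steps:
(8520 + 32420) + U = (8520 + 32420) - 30189 = 40940 - 30189 = 10751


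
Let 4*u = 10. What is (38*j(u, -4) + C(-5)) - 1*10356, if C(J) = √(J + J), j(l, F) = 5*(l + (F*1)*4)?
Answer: -12921 + I*√10 ≈ -12921.0 + 3.1623*I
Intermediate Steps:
u = 5/2 (u = (¼)*10 = 5/2 ≈ 2.5000)
j(l, F) = 5*l + 20*F (j(l, F) = 5*(l + F*4) = 5*(l + 4*F) = 5*l + 20*F)
C(J) = √2*√J (C(J) = √(2*J) = √2*√J)
(38*j(u, -4) + C(-5)) - 1*10356 = (38*(5*(5/2) + 20*(-4)) + √2*√(-5)) - 1*10356 = (38*(25/2 - 80) + √2*(I*√5)) - 10356 = (38*(-135/2) + I*√10) - 10356 = (-2565 + I*√10) - 10356 = -12921 + I*√10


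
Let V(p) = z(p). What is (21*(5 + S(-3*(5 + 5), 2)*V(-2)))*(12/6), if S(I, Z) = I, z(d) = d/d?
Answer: -1050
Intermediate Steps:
z(d) = 1
V(p) = 1
(21*(5 + S(-3*(5 + 5), 2)*V(-2)))*(12/6) = (21*(5 - 3*(5 + 5)*1))*(12/6) = (21*(5 - 3*10*1))*(12*(⅙)) = (21*(5 - 30*1))*2 = (21*(5 - 30))*2 = (21*(-25))*2 = -525*2 = -1050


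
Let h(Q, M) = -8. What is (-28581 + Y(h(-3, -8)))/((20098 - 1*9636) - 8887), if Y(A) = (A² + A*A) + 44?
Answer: -28409/1575 ≈ -18.037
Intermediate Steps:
Y(A) = 44 + 2*A² (Y(A) = (A² + A²) + 44 = 2*A² + 44 = 44 + 2*A²)
(-28581 + Y(h(-3, -8)))/((20098 - 1*9636) - 8887) = (-28581 + (44 + 2*(-8)²))/((20098 - 1*9636) - 8887) = (-28581 + (44 + 2*64))/((20098 - 9636) - 8887) = (-28581 + (44 + 128))/(10462 - 8887) = (-28581 + 172)/1575 = -28409*1/1575 = -28409/1575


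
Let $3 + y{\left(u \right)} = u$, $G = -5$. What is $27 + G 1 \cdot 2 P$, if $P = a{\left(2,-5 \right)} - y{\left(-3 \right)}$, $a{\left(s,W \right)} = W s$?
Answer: $67$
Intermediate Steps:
$y{\left(u \right)} = -3 + u$
$P = -4$ ($P = \left(-5\right) 2 - \left(-3 - 3\right) = -10 - -6 = -10 + 6 = -4$)
$27 + G 1 \cdot 2 P = 27 + \left(-5\right) 1 \cdot 2 \left(-4\right) = 27 + \left(-5\right) 2 \left(-4\right) = 27 - -40 = 27 + 40 = 67$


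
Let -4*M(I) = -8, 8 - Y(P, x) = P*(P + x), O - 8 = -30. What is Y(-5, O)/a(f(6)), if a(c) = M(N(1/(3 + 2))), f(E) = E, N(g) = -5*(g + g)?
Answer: -127/2 ≈ -63.500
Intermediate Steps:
O = -22 (O = 8 - 30 = -22)
N(g) = -10*g
Y(P, x) = 8 - P*(P + x)
M(I) = 2 (M(I) = -¼*(-8) = 2)
a(c) = 2
Y(-5, O)/a(f(6)) = (8 - 1*(-5)² - 1*(-5)*(-22))/2 = (8 - 1*25 - 110)*(½) = (8 - 25 - 110)*(½) = -127*½ = -127/2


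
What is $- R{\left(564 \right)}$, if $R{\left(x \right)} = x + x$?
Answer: $-1128$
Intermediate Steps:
$R{\left(x \right)} = 2 x$
$- R{\left(564 \right)} = - 2 \cdot 564 = \left(-1\right) 1128 = -1128$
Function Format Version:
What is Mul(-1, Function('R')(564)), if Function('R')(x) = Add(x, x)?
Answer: -1128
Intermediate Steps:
Function('R')(x) = Mul(2, x)
Mul(-1, Function('R')(564)) = Mul(-1, Mul(2, 564)) = Mul(-1, 1128) = -1128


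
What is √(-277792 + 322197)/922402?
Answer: √44405/922402 ≈ 0.00022845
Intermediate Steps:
√(-277792 + 322197)/922402 = √44405*(1/922402) = √44405/922402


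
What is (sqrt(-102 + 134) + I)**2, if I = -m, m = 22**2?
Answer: 234288 - 3872*sqrt(2) ≈ 2.2881e+5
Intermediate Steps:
m = 484
I = -484 (I = -1*484 = -484)
(sqrt(-102 + 134) + I)**2 = (sqrt(-102 + 134) - 484)**2 = (sqrt(32) - 484)**2 = (4*sqrt(2) - 484)**2 = (-484 + 4*sqrt(2))**2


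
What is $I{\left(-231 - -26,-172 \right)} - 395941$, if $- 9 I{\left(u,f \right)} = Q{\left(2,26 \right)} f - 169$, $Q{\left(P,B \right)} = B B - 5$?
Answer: $- \frac{1149296}{3} \approx -3.831 \cdot 10^{5}$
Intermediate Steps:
$Q{\left(P,B \right)} = -5 + B^{2}$ ($Q{\left(P,B \right)} = B^{2} - 5 = -5 + B^{2}$)
$I{\left(u,f \right)} = \frac{169}{9} - \frac{671 f}{9}$ ($I{\left(u,f \right)} = - \frac{\left(-5 + 26^{2}\right) f - 169}{9} = - \frac{\left(-5 + 676\right) f - 169}{9} = - \frac{671 f - 169}{9} = - \frac{-169 + 671 f}{9} = \frac{169}{9} - \frac{671 f}{9}$)
$I{\left(-231 - -26,-172 \right)} - 395941 = \left(\frac{169}{9} - - \frac{115412}{9}\right) - 395941 = \left(\frac{169}{9} + \frac{115412}{9}\right) - 395941 = \frac{38527}{3} - 395941 = - \frac{1149296}{3}$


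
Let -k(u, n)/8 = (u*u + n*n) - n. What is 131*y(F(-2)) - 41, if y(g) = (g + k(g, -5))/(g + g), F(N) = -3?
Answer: 13673/2 ≈ 6836.5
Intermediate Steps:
k(u, n) = -8*n² - 8*u² + 8*n (k(u, n) = -8*((u*u + n*n) - n) = -8*((u² + n²) - n) = -8*((n² + u²) - n) = -8*(n² + u² - n) = -8*n² - 8*u² + 8*n)
y(g) = (-240 + g - 8*g²)/(2*g) (y(g) = (g + (-8*(-5)² - 8*g² + 8*(-5)))/(g + g) = (g + (-8*25 - 8*g² - 40))/((2*g)) = (g + (-200 - 8*g² - 40))*(1/(2*g)) = (g + (-240 - 8*g²))*(1/(2*g)) = (-240 + g - 8*g²)*(1/(2*g)) = (-240 + g - 8*g²)/(2*g))
131*y(F(-2)) - 41 = 131*(½ - 120/(-3) - 4*(-3)) - 41 = 131*(½ - 120*(-⅓) + 12) - 41 = 131*(½ + 40 + 12) - 41 = 131*(105/2) - 41 = 13755/2 - 41 = 13673/2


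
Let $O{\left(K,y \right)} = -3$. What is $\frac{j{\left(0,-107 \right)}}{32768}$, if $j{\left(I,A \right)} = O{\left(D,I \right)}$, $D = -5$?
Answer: $- \frac{3}{32768} \approx -9.1553 \cdot 10^{-5}$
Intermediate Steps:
$j{\left(I,A \right)} = -3$
$\frac{j{\left(0,-107 \right)}}{32768} = - \frac{3}{32768}$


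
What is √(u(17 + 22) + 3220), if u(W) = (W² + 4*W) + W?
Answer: 2*√1234 ≈ 70.257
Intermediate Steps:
u(W) = W² + 5*W
√(u(17 + 22) + 3220) = √((17 + 22)*(5 + (17 + 22)) + 3220) = √(39*(5 + 39) + 3220) = √(39*44 + 3220) = √(1716 + 3220) = √4936 = 2*√1234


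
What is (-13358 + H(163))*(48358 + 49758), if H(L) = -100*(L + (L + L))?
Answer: -6108505928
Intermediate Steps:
H(L) = -300*L (H(L) = -100*(L + 2*L) = -300*L)
(-13358 + H(163))*(48358 + 49758) = (-13358 - 300*163)*(48358 + 49758) = (-13358 - 48900)*98116 = -62258*98116 = -6108505928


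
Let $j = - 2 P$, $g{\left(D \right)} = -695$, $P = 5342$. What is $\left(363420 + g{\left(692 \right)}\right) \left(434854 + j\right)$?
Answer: $153857063250$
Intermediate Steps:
$j = -10684$ ($j = \left(-2\right) 5342 = -10684$)
$\left(363420 + g{\left(692 \right)}\right) \left(434854 + j\right) = \left(363420 - 695\right) \left(434854 - 10684\right) = 362725 \cdot 424170 = 153857063250$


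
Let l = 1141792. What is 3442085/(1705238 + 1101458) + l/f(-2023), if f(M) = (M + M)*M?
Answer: 15689164202581/11486484774184 ≈ 1.3659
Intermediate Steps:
f(M) = 2*M**2 (f(M) = (2*M)*M = 2*M**2)
3442085/(1705238 + 1101458) + l/f(-2023) = 3442085/(1705238 + 1101458) + 1141792/((2*(-2023)**2)) = 3442085/2806696 + 1141792/((2*4092529)) = 3442085*(1/2806696) + 1141792/8185058 = 3442085/2806696 + 1141792*(1/8185058) = 3442085/2806696 + 570896/4092529 = 15689164202581/11486484774184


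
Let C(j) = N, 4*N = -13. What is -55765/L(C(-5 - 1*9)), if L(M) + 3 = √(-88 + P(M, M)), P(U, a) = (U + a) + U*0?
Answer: 111530/69 + 55765*I*√42/69 ≈ 1616.4 + 5237.7*I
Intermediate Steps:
P(U, a) = U + a (P(U, a) = (U + a) + 0 = U + a)
N = -13/4 (N = (¼)*(-13) = -13/4 ≈ -3.2500)
C(j) = -13/4
L(M) = -3 + √(-88 + 2*M) (L(M) = -3 + √(-88 + (M + M)) = -3 + √(-88 + 2*M))
-55765/L(C(-5 - 1*9)) = -55765/(-3 + √(-88 + 2*(-13/4))) = -55765/(-3 + √(-88 - 13/2)) = -55765/(-3 + √(-189/2)) = -55765/(-3 + 3*I*√42/2)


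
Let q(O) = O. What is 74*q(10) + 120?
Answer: 860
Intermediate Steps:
74*q(10) + 120 = 74*10 + 120 = 740 + 120 = 860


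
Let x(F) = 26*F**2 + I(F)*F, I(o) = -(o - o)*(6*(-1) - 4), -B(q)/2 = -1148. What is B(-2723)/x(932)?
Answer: 287/2823028 ≈ 0.00010166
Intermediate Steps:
B(q) = 2296 (B(q) = -2*(-1148) = 2296)
I(o) = 0 (I(o) = -0*(-6 - 4) = -0*(-10) = -1*0 = 0)
x(F) = 26*F**2 (x(F) = 26*F**2 + 0*F = 26*F**2 + 0 = 26*F**2)
B(-2723)/x(932) = 2296/((26*932**2)) = 2296/((26*868624)) = 2296/22584224 = 2296*(1/22584224) = 287/2823028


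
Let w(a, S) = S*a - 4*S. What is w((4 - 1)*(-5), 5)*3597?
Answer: -341715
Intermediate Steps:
w(a, S) = -4*S + S*a
w((4 - 1)*(-5), 5)*3597 = (5*(-4 + (4 - 1)*(-5)))*3597 = (5*(-4 + 3*(-5)))*3597 = (5*(-4 - 15))*3597 = (5*(-19))*3597 = -95*3597 = -341715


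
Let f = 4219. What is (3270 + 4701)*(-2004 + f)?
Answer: 17655765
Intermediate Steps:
(3270 + 4701)*(-2004 + f) = (3270 + 4701)*(-2004 + 4219) = 7971*2215 = 17655765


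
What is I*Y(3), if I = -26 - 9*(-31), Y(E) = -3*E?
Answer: -2277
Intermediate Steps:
I = 253 (I = -26 + 279 = 253)
I*Y(3) = 253*(-3*3) = 253*(-9) = -2277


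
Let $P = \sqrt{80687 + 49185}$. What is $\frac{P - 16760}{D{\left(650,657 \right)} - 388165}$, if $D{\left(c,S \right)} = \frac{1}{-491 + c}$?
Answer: $\frac{1332420}{30859117} - \frac{318 \sqrt{8117}}{30859117} \approx 0.042249$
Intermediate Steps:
$P = 4 \sqrt{8117}$ ($P = \sqrt{129872} = 4 \sqrt{8117} \approx 360.38$)
$\frac{P - 16760}{D{\left(650,657 \right)} - 388165} = \frac{4 \sqrt{8117} - 16760}{\frac{1}{-491 + 650} - 388165} = \frac{-16760 + 4 \sqrt{8117}}{\frac{1}{159} - 388165} = \frac{-16760 + 4 \sqrt{8117}}{- \frac{61718234}{159}} = \left(-16760 + 4 \sqrt{8117}\right) \left(- \frac{159}{61718234}\right) = \frac{1332420}{30859117} - \frac{318 \sqrt{8117}}{30859117}$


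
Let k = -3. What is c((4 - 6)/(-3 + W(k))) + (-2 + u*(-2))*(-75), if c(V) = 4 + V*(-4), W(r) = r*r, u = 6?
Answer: 3166/3 ≈ 1055.3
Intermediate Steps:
W(r) = r²
c(V) = 4 - 4*V
c((4 - 6)/(-3 + W(k))) + (-2 + u*(-2))*(-75) = (4 - 4*(4 - 6)/(-3 + (-3)²)) + (-2 + 6*(-2))*(-75) = (4 - (-8)/(-3 + 9)) + (-2 - 12)*(-75) = (4 - (-8)/6) - 14*(-75) = (4 - (-8)/6) + 1050 = (4 - 4*(-⅓)) + 1050 = (4 + 4/3) + 1050 = 16/3 + 1050 = 3166/3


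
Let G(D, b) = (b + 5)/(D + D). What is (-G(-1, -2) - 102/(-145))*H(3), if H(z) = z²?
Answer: 5751/290 ≈ 19.831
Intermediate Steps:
G(D, b) = (5 + b)/(2*D) (G(D, b) = (5 + b)/((2*D)) = (5 + b)*(1/(2*D)) = (5 + b)/(2*D))
(-G(-1, -2) - 102/(-145))*H(3) = (-(5 - 2)/(2*(-1)) - 102/(-145))*3² = (-(-1)*3/2 - 102*(-1/145))*9 = (-1*(-3/2) + 102/145)*9 = (3/2 + 102/145)*9 = (639/290)*9 = 5751/290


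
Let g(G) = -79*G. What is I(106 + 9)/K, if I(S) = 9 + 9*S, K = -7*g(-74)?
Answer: -522/20461 ≈ -0.025512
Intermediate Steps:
K = -40922 (K = -(-553)*(-74) = -7*5846 = -40922)
I(106 + 9)/K = (9 + 9*(106 + 9))/(-40922) = (9 + 9*115)*(-1/40922) = (9 + 1035)*(-1/40922) = 1044*(-1/40922) = -522/20461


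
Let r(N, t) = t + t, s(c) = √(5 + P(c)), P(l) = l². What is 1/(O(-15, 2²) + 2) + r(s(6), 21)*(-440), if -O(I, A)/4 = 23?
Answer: -1663201/90 ≈ -18480.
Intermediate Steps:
O(I, A) = -92 (O(I, A) = -4*23 = -92)
s(c) = √(5 + c²)
r(N, t) = 2*t
1/(O(-15, 2²) + 2) + r(s(6), 21)*(-440) = 1/(-92 + 2) + (2*21)*(-440) = 1/(-90) + 42*(-440) = -1/90 - 18480 = -1663201/90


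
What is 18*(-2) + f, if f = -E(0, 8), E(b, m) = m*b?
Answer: -36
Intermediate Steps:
E(b, m) = b*m
f = 0 (f = -0*8 = -1*0 = 0)
18*(-2) + f = 18*(-2) + 0 = -36 + 0 = -36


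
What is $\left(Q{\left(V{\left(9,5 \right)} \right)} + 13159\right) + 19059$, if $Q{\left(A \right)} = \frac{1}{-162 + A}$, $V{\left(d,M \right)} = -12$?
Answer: $\frac{5605931}{174} \approx 32218.0$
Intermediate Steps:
$\left(Q{\left(V{\left(9,5 \right)} \right)} + 13159\right) + 19059 = \left(\frac{1}{-162 - 12} + 13159\right) + 19059 = \left(\frac{1}{-174} + 13159\right) + 19059 = \left(- \frac{1}{174} + 13159\right) + 19059 = \frac{2289665}{174} + 19059 = \frac{5605931}{174}$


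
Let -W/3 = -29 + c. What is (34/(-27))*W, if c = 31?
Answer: 68/9 ≈ 7.5556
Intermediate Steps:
W = -6 (W = -3*(-29 + 31) = -3*2 = -6)
(34/(-27))*W = (34/(-27))*(-6) = (34*(-1/27))*(-6) = -34/27*(-6) = 68/9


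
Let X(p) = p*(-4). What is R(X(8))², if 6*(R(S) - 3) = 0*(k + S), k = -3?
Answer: 9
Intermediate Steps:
X(p) = -4*p
R(S) = 3 (R(S) = 3 + (0*(-3 + S))/6 = 3 + (⅙)*0 = 3 + 0 = 3)
R(X(8))² = 3² = 9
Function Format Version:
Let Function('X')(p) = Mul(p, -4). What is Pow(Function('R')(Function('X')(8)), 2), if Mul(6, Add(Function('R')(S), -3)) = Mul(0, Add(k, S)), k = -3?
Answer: 9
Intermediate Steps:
Function('X')(p) = Mul(-4, p)
Function('R')(S) = 3 (Function('R')(S) = Add(3, Mul(Rational(1, 6), Mul(0, Add(-3, S)))) = Add(3, Mul(Rational(1, 6), 0)) = Add(3, 0) = 3)
Pow(Function('R')(Function('X')(8)), 2) = Pow(3, 2) = 9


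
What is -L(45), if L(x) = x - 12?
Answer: -33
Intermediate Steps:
L(x) = -12 + x
-L(45) = -(-12 + 45) = -1*33 = -33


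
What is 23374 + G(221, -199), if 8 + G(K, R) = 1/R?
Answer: 4649833/199 ≈ 23366.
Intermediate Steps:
G(K, R) = -8 + 1/R
23374 + G(221, -199) = 23374 + (-8 + 1/(-199)) = 23374 + (-8 - 1/199) = 23374 - 1593/199 = 4649833/199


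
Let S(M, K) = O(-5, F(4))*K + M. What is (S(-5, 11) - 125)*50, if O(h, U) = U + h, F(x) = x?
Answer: -7050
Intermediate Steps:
S(M, K) = M - K (S(M, K) = (4 - 5)*K + M = -K + M = M - K)
(S(-5, 11) - 125)*50 = ((-5 - 1*11) - 125)*50 = ((-5 - 11) - 125)*50 = (-16 - 125)*50 = -141*50 = -7050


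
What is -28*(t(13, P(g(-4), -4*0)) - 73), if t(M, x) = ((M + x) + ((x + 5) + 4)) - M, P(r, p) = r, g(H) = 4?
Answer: 1568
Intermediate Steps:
t(M, x) = 9 + 2*x (t(M, x) = ((M + x) + ((5 + x) + 4)) - M = ((M + x) + (9 + x)) - M = (9 + M + 2*x) - M = 9 + 2*x)
-28*(t(13, P(g(-4), -4*0)) - 73) = -28*((9 + 2*4) - 73) = -28*((9 + 8) - 73) = -28*(17 - 73) = -28*(-56) = 1568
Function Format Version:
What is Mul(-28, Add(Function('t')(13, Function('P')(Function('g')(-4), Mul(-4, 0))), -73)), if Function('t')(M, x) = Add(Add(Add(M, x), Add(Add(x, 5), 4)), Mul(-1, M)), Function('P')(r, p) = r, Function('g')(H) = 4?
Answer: 1568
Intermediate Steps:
Function('t')(M, x) = Add(9, Mul(2, x)) (Function('t')(M, x) = Add(Add(Add(M, x), Add(Add(5, x), 4)), Mul(-1, M)) = Add(Add(Add(M, x), Add(9, x)), Mul(-1, M)) = Add(Add(9, M, Mul(2, x)), Mul(-1, M)) = Add(9, Mul(2, x)))
Mul(-28, Add(Function('t')(13, Function('P')(Function('g')(-4), Mul(-4, 0))), -73)) = Mul(-28, Add(Add(9, Mul(2, 4)), -73)) = Mul(-28, Add(Add(9, 8), -73)) = Mul(-28, Add(17, -73)) = Mul(-28, -56) = 1568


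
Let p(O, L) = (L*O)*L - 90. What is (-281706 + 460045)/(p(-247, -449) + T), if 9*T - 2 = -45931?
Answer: -1605051/448205762 ≈ -0.0035811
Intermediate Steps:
T = -45929/9 (T = 2/9 + (⅑)*(-45931) = 2/9 - 45931/9 = -45929/9 ≈ -5103.2)
p(O, L) = -90 + O*L² (p(O, L) = O*L² - 90 = -90 + O*L²)
(-281706 + 460045)/(p(-247, -449) + T) = (-281706 + 460045)/((-90 - 247*(-449)²) - 45929/9) = 178339/((-90 - 247*201601) - 45929/9) = 178339/((-90 - 49795447) - 45929/9) = 178339/(-49795537 - 45929/9) = 178339/(-448205762/9) = 178339*(-9/448205762) = -1605051/448205762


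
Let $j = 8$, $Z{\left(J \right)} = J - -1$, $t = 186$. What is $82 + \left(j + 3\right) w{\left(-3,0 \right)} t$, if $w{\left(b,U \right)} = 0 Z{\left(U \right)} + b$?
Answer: $-6056$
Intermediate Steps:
$Z{\left(J \right)} = 1 + J$ ($Z{\left(J \right)} = J + 1 = 1 + J$)
$w{\left(b,U \right)} = b$ ($w{\left(b,U \right)} = 0 \left(1 + U\right) + b = 0 + b = b$)
$82 + \left(j + 3\right) w{\left(-3,0 \right)} t = 82 + \left(8 + 3\right) \left(-3\right) 186 = 82 + 11 \left(-3\right) 186 = 82 - 6138 = -6056$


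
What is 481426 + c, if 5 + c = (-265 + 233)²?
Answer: 482445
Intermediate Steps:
c = 1019 (c = -5 + (-265 + 233)² = -5 + (-32)² = -5 + 1024 = 1019)
481426 + c = 481426 + 1019 = 482445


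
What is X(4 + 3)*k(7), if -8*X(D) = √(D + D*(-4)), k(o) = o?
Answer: -7*I*√21/8 ≈ -4.0098*I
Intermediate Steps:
X(D) = -√3*√(-D)/8 (X(D) = -√(D + D*(-4))/8 = -√(D - 4*D)/8 = -√3*√(-D)/8)
X(4 + 3)*k(7) = -√3*√(-(4 + 3))/8*7 = -√3*√(-1*7)/8*7 = -√3*√(-7)/8*7 = -√3*I*√7/8*7 = -I*√21/8*7 = -7*I*√21/8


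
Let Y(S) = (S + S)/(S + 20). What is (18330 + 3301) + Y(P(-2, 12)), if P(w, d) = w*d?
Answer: 21643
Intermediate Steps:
P(w, d) = d*w
Y(S) = 2*S/(20 + S) (Y(S) = (2*S)/(20 + S) = 2*S/(20 + S))
(18330 + 3301) + Y(P(-2, 12)) = (18330 + 3301) + 2*(12*(-2))/(20 + 12*(-2)) = 21631 + 2*(-24)/(20 - 24) = 21631 + 2*(-24)/(-4) = 21631 + 2*(-24)*(-¼) = 21631 + 12 = 21643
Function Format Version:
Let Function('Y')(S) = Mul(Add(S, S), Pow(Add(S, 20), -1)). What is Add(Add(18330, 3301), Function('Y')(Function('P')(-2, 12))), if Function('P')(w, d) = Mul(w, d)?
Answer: 21643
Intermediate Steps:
Function('P')(w, d) = Mul(d, w)
Function('Y')(S) = Mul(2, S, Pow(Add(20, S), -1)) (Function('Y')(S) = Mul(Mul(2, S), Pow(Add(20, S), -1)) = Mul(2, S, Pow(Add(20, S), -1)))
Add(Add(18330, 3301), Function('Y')(Function('P')(-2, 12))) = Add(Add(18330, 3301), Mul(2, Mul(12, -2), Pow(Add(20, Mul(12, -2)), -1))) = Add(21631, Mul(2, -24, Pow(Add(20, -24), -1))) = Add(21631, Mul(2, -24, Pow(-4, -1))) = Add(21631, Mul(2, -24, Rational(-1, 4))) = Add(21631, 12) = 21643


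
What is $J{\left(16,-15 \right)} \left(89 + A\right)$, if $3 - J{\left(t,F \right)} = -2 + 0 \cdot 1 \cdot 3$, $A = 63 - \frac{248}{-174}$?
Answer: $\frac{66740}{87} \approx 767.13$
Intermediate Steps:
$A = \frac{5605}{87}$ ($A = 63 - 248 \left(- \frac{1}{174}\right) = 63 - - \frac{124}{87} = 63 + \frac{124}{87} = \frac{5605}{87} \approx 64.425$)
$J{\left(t,F \right)} = 5$ ($J{\left(t,F \right)} = 3 - \left(-2 + 0 \cdot 1 \cdot 3\right) = 3 - \left(-2 + 0 \cdot 3\right) = 3 - \left(-2 + 0\right) = 3 - -2 = 3 + 2 = 5$)
$J{\left(16,-15 \right)} \left(89 + A\right) = 5 \left(89 + \frac{5605}{87}\right) = 5 \cdot \frac{13348}{87} = \frac{66740}{87}$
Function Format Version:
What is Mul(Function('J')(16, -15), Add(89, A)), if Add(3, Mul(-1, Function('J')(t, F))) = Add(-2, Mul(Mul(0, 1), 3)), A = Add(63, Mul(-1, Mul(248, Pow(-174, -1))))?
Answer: Rational(66740, 87) ≈ 767.13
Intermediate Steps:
A = Rational(5605, 87) (A = Add(63, Mul(-1, Mul(248, Rational(-1, 174)))) = Add(63, Mul(-1, Rational(-124, 87))) = Add(63, Rational(124, 87)) = Rational(5605, 87) ≈ 64.425)
Function('J')(t, F) = 5 (Function('J')(t, F) = Add(3, Mul(-1, Add(-2, Mul(Mul(0, 1), 3)))) = Add(3, Mul(-1, Add(-2, Mul(0, 3)))) = Add(3, Mul(-1, Add(-2, 0))) = Add(3, Mul(-1, -2)) = Add(3, 2) = 5)
Mul(Function('J')(16, -15), Add(89, A)) = Mul(5, Add(89, Rational(5605, 87))) = Mul(5, Rational(13348, 87)) = Rational(66740, 87)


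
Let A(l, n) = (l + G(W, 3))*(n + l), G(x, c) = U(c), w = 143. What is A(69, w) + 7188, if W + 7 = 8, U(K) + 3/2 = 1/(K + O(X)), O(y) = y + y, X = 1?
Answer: 107702/5 ≈ 21540.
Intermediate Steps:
O(y) = 2*y
U(K) = -3/2 + 1/(2 + K) (U(K) = -3/2 + 1/(K + 2*1) = -3/2 + 1/(K + 2) = -3/2 + 1/(2 + K))
W = 1 (W = -7 + 8 = 1)
G(x, c) = (-4 - 3*c)/(2*(2 + c))
A(l, n) = (-13/10 + l)*(l + n) (A(l, n) = (l + (-4 - 3*3)/(2*(2 + 3)))*(n + l) = (l + (½)*(-4 - 9)/5)*(l + n) = (l + (½)*(⅕)*(-13))*(l + n) = (l - 13/10)*(l + n) = (-13/10 + l)*(l + n))
A(69, w) + 7188 = (69² - 13/10*69 - 13/10*143 + 69*143) + 7188 = (4761 - 897/10 - 1859/10 + 9867) + 7188 = 71762/5 + 7188 = 107702/5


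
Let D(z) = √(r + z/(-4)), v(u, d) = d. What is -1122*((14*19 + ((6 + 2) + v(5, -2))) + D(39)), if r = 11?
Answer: -305184 - 561*√5 ≈ -3.0644e+5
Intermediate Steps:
D(z) = √(11 - z/4) (D(z) = √(11 + z/(-4)) = √(11 + z*(-¼)) = √(11 - z/4))
-1122*((14*19 + ((6 + 2) + v(5, -2))) + D(39)) = -1122*((14*19 + ((6 + 2) - 2)) + √(44 - 1*39)/2) = -1122*((266 + (8 - 2)) + √(44 - 39)/2) = -1122*((266 + 6) + √5/2) = -1122*(272 + √5/2) = -305184 - 561*√5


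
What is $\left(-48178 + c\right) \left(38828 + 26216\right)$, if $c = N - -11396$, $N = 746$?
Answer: $-2343925584$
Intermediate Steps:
$c = 12142$ ($c = 746 - -11396 = 746 + 11396 = 12142$)
$\left(-48178 + c\right) \left(38828 + 26216\right) = \left(-48178 + 12142\right) \left(38828 + 26216\right) = \left(-36036\right) 65044 = -2343925584$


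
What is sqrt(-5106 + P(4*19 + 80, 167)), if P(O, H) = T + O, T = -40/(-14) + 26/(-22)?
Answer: I*sqrt(29338617)/77 ≈ 70.344*I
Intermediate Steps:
T = 129/77 (T = -40*(-1/14) + 26*(-1/22) = 20/7 - 13/11 = 129/77 ≈ 1.6753)
P(O, H) = 129/77 + O
sqrt(-5106 + P(4*19 + 80, 167)) = sqrt(-5106 + (129/77 + (4*19 + 80))) = sqrt(-5106 + (129/77 + (76 + 80))) = sqrt(-5106 + (129/77 + 156)) = sqrt(-5106 + 12141/77) = sqrt(-381021/77) = I*sqrt(29338617)/77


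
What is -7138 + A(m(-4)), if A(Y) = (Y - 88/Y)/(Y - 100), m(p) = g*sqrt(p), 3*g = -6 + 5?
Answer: -160611939/22501 + 29850*I/22501 ≈ -7138.0 + 1.3266*I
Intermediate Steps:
g = -1/3 (g = (-6 + 5)/3 = (1/3)*(-1) = -1/3 ≈ -0.33333)
m(p) = -sqrt(p)/3
A(Y) = (Y - 88/Y)/(-100 + Y)
-7138 + A(m(-4)) = -7138 + (-88 + (-2*I/3)**2)/(((-2*I/3))*(-100 - 2*I/3)) = -7138 + (3*I/2)*(9*(-100 + 2*I/3)/90004)*(-88 - 4/9) = -7138 + (3*I/2)*(9*(-100 + 2*I/3)/90004)*(-796/9) = -7138 - 597*I*(-100 + 2*I/3)/45002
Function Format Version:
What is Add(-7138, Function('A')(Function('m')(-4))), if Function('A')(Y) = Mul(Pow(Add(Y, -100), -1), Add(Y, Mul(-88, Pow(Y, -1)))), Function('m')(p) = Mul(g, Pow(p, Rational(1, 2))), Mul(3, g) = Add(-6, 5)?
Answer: Add(Rational(-160611939, 22501), Mul(Rational(29850, 22501), I)) ≈ Add(-7138.0, Mul(1.3266, I))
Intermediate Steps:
g = Rational(-1, 3) (g = Mul(Rational(1, 3), Add(-6, 5)) = Mul(Rational(1, 3), -1) = Rational(-1, 3) ≈ -0.33333)
Function('m')(p) = Mul(Rational(-1, 3), Pow(p, Rational(1, 2)))
Function('A')(Y) = Mul(Pow(Add(-100, Y), -1), Add(Y, Mul(-88, Pow(Y, -1))))
Add(-7138, Function('A')(Function('m')(-4))) = Add(-7138, Mul(Pow(Mul(Rational(-1, 3), Pow(-4, Rational(1, 2))), -1), Pow(Add(-100, Mul(Rational(-1, 3), Pow(-4, Rational(1, 2)))), -1), Add(-88, Pow(Mul(Rational(-1, 3), Pow(-4, Rational(1, 2))), 2)))) = Add(-7138, Mul(Pow(Mul(Rational(-1, 3), Mul(2, I)), -1), Pow(Add(-100, Mul(Rational(-1, 3), Mul(2, I))), -1), Add(-88, Pow(Mul(Rational(-1, 3), Mul(2, I)), 2)))) = Add(-7138, Mul(Pow(Mul(Rational(-2, 3), I), -1), Pow(Add(-100, Mul(Rational(-2, 3), I)), -1), Add(-88, Pow(Mul(Rational(-2, 3), I), 2)))) = Add(-7138, Mul(Mul(Rational(3, 2), I), Mul(Rational(9, 90004), Add(-100, Mul(Rational(2, 3), I))), Add(-88, Rational(-4, 9)))) = Add(-7138, Mul(Mul(Rational(3, 2), I), Mul(Rational(9, 90004), Add(-100, Mul(Rational(2, 3), I))), Rational(-796, 9))) = Add(-7138, Mul(Rational(-597, 45002), I, Add(-100, Mul(Rational(2, 3), I))))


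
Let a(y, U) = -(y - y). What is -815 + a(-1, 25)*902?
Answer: -815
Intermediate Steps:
a(y, U) = 0 (a(y, U) = -1*0 = 0)
-815 + a(-1, 25)*902 = -815 + 0*902 = -815 + 0 = -815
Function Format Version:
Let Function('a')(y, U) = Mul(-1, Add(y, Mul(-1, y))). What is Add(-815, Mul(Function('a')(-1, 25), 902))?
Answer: -815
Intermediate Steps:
Function('a')(y, U) = 0 (Function('a')(y, U) = Mul(-1, 0) = 0)
Add(-815, Mul(Function('a')(-1, 25), 902)) = Add(-815, Mul(0, 902)) = Add(-815, 0) = -815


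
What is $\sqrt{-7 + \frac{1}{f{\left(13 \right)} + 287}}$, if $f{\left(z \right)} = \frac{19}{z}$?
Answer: $\frac{i \sqrt{157422}}{150} \approx 2.6451 i$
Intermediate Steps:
$\sqrt{-7 + \frac{1}{f{\left(13 \right)} + 287}} = \sqrt{-7 + \frac{1}{\frac{19}{13} + 287}} = \sqrt{-7 + \frac{1}{\frac{3750}{13}}} = \sqrt{-7 + \frac{13}{3750}} = \sqrt{- \frac{26237}{3750}} = \frac{i \sqrt{157422}}{150}$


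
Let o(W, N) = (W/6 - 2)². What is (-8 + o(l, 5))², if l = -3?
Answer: 49/16 ≈ 3.0625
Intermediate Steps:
o(W, N) = (-2 + W/6)² (o(W, N) = (W*(⅙) - 2)² = (W/6 - 2)² = (-2 + W/6)²)
(-8 + o(l, 5))² = (-8 + (-12 - 3)²/36)² = (-8 + (1/36)*(-15)²)² = (-8 + (1/36)*225)² = (-8 + 25/4)² = (-7/4)² = 49/16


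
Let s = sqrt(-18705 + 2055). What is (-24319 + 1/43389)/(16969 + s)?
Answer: -17905300040210/12494453117679 + 5275885450*I*sqrt(74)/4164817705893 ≈ -1.4331 + 0.010897*I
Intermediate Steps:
s = 15*I*sqrt(74) (s = sqrt(-16650) = 15*I*sqrt(74) ≈ 129.03*I)
(-24319 + 1/43389)/(16969 + s) = (-24319 + 1/43389)/(16969 + 15*I*sqrt(74)) = -1055177090/(43389*(16969 + 15*I*sqrt(74)))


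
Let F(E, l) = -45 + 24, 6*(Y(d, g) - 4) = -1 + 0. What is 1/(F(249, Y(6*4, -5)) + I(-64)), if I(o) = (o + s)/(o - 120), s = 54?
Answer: -92/1927 ≈ -0.047743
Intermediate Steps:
Y(d, g) = 23/6 (Y(d, g) = 4 + (-1 + 0)/6 = 4 + (⅙)*(-1) = 4 - ⅙ = 23/6)
I(o) = (54 + o)/(-120 + o) (I(o) = (o + 54)/(o - 120) = (54 + o)/(-120 + o))
F(E, l) = -21
1/(F(249, Y(6*4, -5)) + I(-64)) = 1/(-21 + (54 - 64)/(-120 - 64)) = 1/(-21 - 10/(-184)) = 1/(-21 - 1/184*(-10)) = 1/(-21 + 5/92) = 1/(-1927/92) = -92/1927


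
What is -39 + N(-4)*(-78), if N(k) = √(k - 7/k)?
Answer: -39 - 117*I ≈ -39.0 - 117.0*I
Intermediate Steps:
-39 + N(-4)*(-78) = -39 + √(-4 - 7/(-4))*(-78) = -39 + √(-4 - 7*(-¼))*(-78) = -39 + √(-4 + 7/4)*(-78) = -39 + √(-9/4)*(-78) = -39 + (3*I/2)*(-78) = -39 - 117*I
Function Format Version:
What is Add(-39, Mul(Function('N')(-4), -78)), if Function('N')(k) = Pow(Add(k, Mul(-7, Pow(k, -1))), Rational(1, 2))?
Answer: Add(-39, Mul(-117, I)) ≈ Add(-39.000, Mul(-117.00, I))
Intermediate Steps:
Add(-39, Mul(Function('N')(-4), -78)) = Add(-39, Mul(Pow(Add(-4, Mul(-7, Pow(-4, -1))), Rational(1, 2)), -78)) = Add(-39, Mul(Pow(Add(-4, Mul(-7, Rational(-1, 4))), Rational(1, 2)), -78)) = Add(-39, Mul(Pow(Add(-4, Rational(7, 4)), Rational(1, 2)), -78)) = Add(-39, Mul(Pow(Rational(-9, 4), Rational(1, 2)), -78)) = Add(-39, Mul(Mul(Rational(3, 2), I), -78)) = Add(-39, Mul(-117, I))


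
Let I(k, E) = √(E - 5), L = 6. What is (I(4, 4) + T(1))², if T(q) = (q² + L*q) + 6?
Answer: (13 + I)² ≈ 168.0 + 26.0*I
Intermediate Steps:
I(k, E) = √(-5 + E)
T(q) = 6 + q² + 6*q (T(q) = (q² + 6*q) + 6 = 6 + q² + 6*q)
(I(4, 4) + T(1))² = (√(-5 + 4) + (6 + 1² + 6*1))² = (√(-1) + (6 + 1 + 6))² = (I + 13)² = (13 + I)²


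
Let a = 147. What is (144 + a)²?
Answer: 84681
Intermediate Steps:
(144 + a)² = (144 + 147)² = 291² = 84681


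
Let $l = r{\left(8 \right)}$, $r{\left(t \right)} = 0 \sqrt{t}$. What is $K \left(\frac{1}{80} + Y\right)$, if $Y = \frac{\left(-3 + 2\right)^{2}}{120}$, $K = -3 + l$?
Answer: $- \frac{1}{16} \approx -0.0625$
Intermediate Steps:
$r{\left(t \right)} = 0$
$l = 0$
$K = -3$ ($K = -3 + 0 = -3$)
$Y = \frac{1}{120}$ ($Y = \left(-1\right)^{2} \cdot \frac{1}{120} = 1 \cdot \frac{1}{120} = \frac{1}{120} \approx 0.0083333$)
$K \left(\frac{1}{80} + Y\right) = - 3 \left(\frac{1}{80} + \frac{1}{120}\right) = \left(-3\right) \frac{1}{48} = - \frac{1}{16}$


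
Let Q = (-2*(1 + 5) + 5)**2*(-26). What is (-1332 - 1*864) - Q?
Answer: -922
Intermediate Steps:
Q = -1274 (Q = (-2*6 + 5)**2*(-26) = (-12 + 5)**2*(-26) = (-7)**2*(-26) = 49*(-26) = -1274)
(-1332 - 1*864) - Q = (-1332 - 1*864) - 1*(-1274) = (-1332 - 864) + 1274 = -2196 + 1274 = -922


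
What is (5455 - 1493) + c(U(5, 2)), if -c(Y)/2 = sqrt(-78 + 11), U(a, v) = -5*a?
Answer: 3962 - 2*I*sqrt(67) ≈ 3962.0 - 16.371*I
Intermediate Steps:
c(Y) = -2*I*sqrt(67) (c(Y) = -2*sqrt(-78 + 11) = -2*I*sqrt(67))
(5455 - 1493) + c(U(5, 2)) = (5455 - 1493) - 2*I*sqrt(67) = 3962 - 2*I*sqrt(67)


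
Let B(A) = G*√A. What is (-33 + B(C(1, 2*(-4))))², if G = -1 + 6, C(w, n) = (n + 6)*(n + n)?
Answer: 1889 - 1320*√2 ≈ 22.238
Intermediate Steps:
C(w, n) = 2*n*(6 + n) (C(w, n) = (6 + n)*(2*n) = 2*n*(6 + n))
G = 5
B(A) = 5*√A
(-33 + B(C(1, 2*(-4))))² = (-33 + 5*√(2*(2*(-4))*(6 + 2*(-4))))² = (-33 + 5*√(2*(-8)*(6 - 8)))² = (-33 + 5*√(2*(-8)*(-2)))² = (-33 + 5*√32)² = (-33 + 5*(4*√2))² = (-33 + 20*√2)²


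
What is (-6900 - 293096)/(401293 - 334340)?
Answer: -299996/66953 ≈ -4.4807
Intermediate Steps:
(-6900 - 293096)/(401293 - 334340) = -299996/66953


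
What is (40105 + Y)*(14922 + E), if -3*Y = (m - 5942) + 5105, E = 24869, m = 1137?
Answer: 1591838955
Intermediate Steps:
Y = -100 (Y = -((1137 - 5942) + 5105)/3 = -(-4805 + 5105)/3 = -⅓*300 = -100)
(40105 + Y)*(14922 + E) = (40105 - 100)*(14922 + 24869) = 40005*39791 = 1591838955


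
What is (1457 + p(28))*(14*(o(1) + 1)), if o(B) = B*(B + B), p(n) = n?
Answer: 62370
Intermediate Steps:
o(B) = 2*B**2 (o(B) = B*(2*B) = 2*B**2)
(1457 + p(28))*(14*(o(1) + 1)) = (1457 + 28)*(14*(2*1**2 + 1)) = 1485*(14*(2*1 + 1)) = 1485*(14*(2 + 1)) = 1485*(14*3) = 1485*42 = 62370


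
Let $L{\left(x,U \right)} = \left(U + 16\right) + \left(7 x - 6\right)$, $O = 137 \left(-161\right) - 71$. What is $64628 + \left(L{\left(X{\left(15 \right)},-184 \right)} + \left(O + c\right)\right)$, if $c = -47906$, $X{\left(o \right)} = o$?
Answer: $-5475$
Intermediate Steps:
$O = -22128$ ($O = -22057 - 71 = -22128$)
$L{\left(x,U \right)} = 10 + U + 7 x$ ($L{\left(x,U \right)} = \left(16 + U\right) + \left(-6 + 7 x\right) = 10 + U + 7 x$)
$64628 + \left(L{\left(X{\left(15 \right)},-184 \right)} + \left(O + c\right)\right) = 64628 + \left(\left(10 - 184 + 7 \cdot 15\right) - 70034\right) = 64628 + \left(\left(10 - 184 + 105\right) - 70034\right) = 64628 - 70103 = -5475$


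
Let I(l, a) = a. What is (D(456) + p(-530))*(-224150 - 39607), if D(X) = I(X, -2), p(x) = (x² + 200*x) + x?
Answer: -45990780576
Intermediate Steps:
p(x) = x² + 201*x
D(X) = -2
(D(456) + p(-530))*(-224150 - 39607) = (-2 - 530*(201 - 530))*(-224150 - 39607) = (-2 - 530*(-329))*(-263757) = (-2 + 174370)*(-263757) = 174368*(-263757) = -45990780576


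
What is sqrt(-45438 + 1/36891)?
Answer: I*sqrt(6870962100443)/12297 ≈ 213.16*I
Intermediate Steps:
sqrt(-45438 + 1/36891) = sqrt(-1676253257/36891) = I*sqrt(6870962100443)/12297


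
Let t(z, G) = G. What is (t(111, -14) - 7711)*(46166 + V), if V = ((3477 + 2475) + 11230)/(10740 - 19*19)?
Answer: -3701619891600/10379 ≈ -3.5664e+8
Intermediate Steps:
V = 17182/10379 (V = (5952 + 11230)/(10740 - 361) = 17182/10379 ≈ 1.6555)
(t(111, -14) - 7711)*(46166 + V) = (-14 - 7711)*(46166 + 17182/10379) = -7725*479174096/10379 = -3701619891600/10379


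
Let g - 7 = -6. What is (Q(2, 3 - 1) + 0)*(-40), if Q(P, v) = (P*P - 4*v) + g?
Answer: 120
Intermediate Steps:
g = 1 (g = 7 - 6 = 1)
Q(P, v) = 1 + P² - 4*v (Q(P, v) = (P*P - 4*v) + 1 = (P² - 4*v) + 1 = 1 + P² - 4*v)
(Q(2, 3 - 1) + 0)*(-40) = ((1 + 2² - 4*(3 - 1)) + 0)*(-40) = ((1 + 4 - 4*2) + 0)*(-40) = ((1 + 4 - 8) + 0)*(-40) = (-3 + 0)*(-40) = -3*(-40) = 120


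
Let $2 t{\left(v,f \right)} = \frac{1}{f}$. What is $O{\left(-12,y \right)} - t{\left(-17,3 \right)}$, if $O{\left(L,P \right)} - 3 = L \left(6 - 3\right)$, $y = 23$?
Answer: $- \frac{199}{6} \approx -33.167$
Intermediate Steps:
$O{\left(L,P \right)} = 3 + 3 L$ ($O{\left(L,P \right)} = 3 + L \left(6 - 3\right) = 3 + L 3 = 3 + 3 L$)
$t{\left(v,f \right)} = \frac{1}{2 f}$
$O{\left(-12,y \right)} - t{\left(-17,3 \right)} = \left(3 + 3 \left(-12\right)\right) - \frac{1}{2 \cdot 3} = \left(3 - 36\right) - \frac{1}{2} \cdot \frac{1}{3} = -33 - \frac{1}{6} = - \frac{199}{6}$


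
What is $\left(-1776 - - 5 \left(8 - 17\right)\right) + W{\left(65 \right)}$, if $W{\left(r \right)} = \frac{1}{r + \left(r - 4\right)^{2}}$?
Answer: $- \frac{6894305}{3786} \approx -1821.0$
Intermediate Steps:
$W{\left(r \right)} = \frac{1}{r + \left(-4 + r\right)^{2}}$
$\left(-1776 - - 5 \left(8 - 17\right)\right) + W{\left(65 \right)} = \left(-1776 - - 5 \left(8 - 17\right)\right) + \frac{1}{65 + \left(-4 + 65\right)^{2}} = \left(-1776 - \left(-5\right) \left(-9\right)\right) + \frac{1}{65 + 61^{2}} = \left(-1776 - 45\right) + \frac{1}{65 + 3721} = \left(-1776 - 45\right) + \frac{1}{3786} = -1821 + \frac{1}{3786} = - \frac{6894305}{3786}$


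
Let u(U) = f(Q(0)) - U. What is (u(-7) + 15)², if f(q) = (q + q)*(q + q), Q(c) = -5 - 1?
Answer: 27556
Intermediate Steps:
Q(c) = -6
f(q) = 4*q² (f(q) = (2*q)*(2*q) = 4*q²)
u(U) = 144 - U (u(U) = 4*(-6)² - U = 4*36 - U = 144 - U)
(u(-7) + 15)² = ((144 - 1*(-7)) + 15)² = ((144 + 7) + 15)² = (151 + 15)² = 166² = 27556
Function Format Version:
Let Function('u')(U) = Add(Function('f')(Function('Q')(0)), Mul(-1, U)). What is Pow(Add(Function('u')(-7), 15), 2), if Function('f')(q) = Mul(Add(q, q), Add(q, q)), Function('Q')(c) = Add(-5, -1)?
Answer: 27556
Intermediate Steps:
Function('Q')(c) = -6
Function('f')(q) = Mul(4, Pow(q, 2)) (Function('f')(q) = Mul(Mul(2, q), Mul(2, q)) = Mul(4, Pow(q, 2)))
Function('u')(U) = Add(144, Mul(-1, U)) (Function('u')(U) = Add(Mul(4, Pow(-6, 2)), Mul(-1, U)) = Add(Mul(4, 36), Mul(-1, U)) = Add(144, Mul(-1, U)))
Pow(Add(Function('u')(-7), 15), 2) = Pow(Add(Add(144, Mul(-1, -7)), 15), 2) = Pow(Add(Add(144, 7), 15), 2) = Pow(Add(151, 15), 2) = Pow(166, 2) = 27556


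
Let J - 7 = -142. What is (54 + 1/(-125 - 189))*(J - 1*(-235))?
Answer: 847750/157 ≈ 5399.7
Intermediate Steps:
J = -135 (J = 7 - 142 = -135)
(54 + 1/(-125 - 189))*(J - 1*(-235)) = (54 + 1/(-125 - 189))*(-135 - 1*(-235)) = (54 + 1/(-314))*(-135 + 235) = (54 - 1/314)*100 = (16955/314)*100 = 847750/157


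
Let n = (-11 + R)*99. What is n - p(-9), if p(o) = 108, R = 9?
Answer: -306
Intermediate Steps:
n = -198 (n = (-11 + 9)*99 = -2*99 = -198)
n - p(-9) = -198 - 1*108 = -198 - 108 = -306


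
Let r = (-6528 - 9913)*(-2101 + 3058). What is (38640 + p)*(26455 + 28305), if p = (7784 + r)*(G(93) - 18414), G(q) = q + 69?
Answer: 15718069915764960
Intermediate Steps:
r = -15734037 (r = -16441*957 = -15734037)
G(q) = 69 + q
p = 287035569756 (p = (7784 - 15734037)*((69 + 93) - 18414) = -15726253*(162 - 18414) = -15726253*(-18252) = 287035569756)
(38640 + p)*(26455 + 28305) = (38640 + 287035569756)*(26455 + 28305) = 287035608396*54760 = 15718069915764960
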